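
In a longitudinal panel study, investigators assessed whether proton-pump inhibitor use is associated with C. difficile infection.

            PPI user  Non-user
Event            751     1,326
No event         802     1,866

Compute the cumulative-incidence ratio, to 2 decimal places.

1.16

Reading the table with exposure as columns: a = 751 (PPI user, case), b = 802 (PPI user, non-case), c = 1326 (Non-user, case), d = 1866.
Risk in exposed = 751/1553 = 0.48358; risk in unexposed = 1326/3192 = 0.41541.
RR = 0.48358 / 0.41541 = 1.16409
The risk among the exposed is 1.16 times that among the unexposed.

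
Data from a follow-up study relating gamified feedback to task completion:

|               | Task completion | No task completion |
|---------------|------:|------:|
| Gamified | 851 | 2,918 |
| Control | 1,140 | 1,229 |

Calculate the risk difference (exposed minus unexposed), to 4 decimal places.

-0.2554

Cells: a = 851, b = 2918, c = 1140, d = 1229.
Risk in exposed = 851/3769 = 0.225789; risk in unexposed = 1140/2369 = 0.481216.
Risk difference = 0.225789 − 0.481216 = -0.255426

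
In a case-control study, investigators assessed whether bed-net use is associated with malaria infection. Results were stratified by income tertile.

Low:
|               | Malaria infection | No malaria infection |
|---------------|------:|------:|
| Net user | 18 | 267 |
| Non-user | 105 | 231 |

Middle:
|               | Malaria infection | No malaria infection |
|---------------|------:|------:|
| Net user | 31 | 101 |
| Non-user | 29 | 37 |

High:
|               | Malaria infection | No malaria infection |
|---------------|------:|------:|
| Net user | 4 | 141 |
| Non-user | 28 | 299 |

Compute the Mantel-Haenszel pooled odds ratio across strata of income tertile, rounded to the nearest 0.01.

0.22

OR_MH = Σ(aᵢdᵢ/nᵢ) / Σ(bᵢcᵢ/nᵢ), where nᵢ is the stratum total.
Stratum 1 (Low): n = 621; a·d/n = 18·231/621 = 6.6957; b·c/n = 267·105/621 = 45.1449
Stratum 2 (Middle): n = 198; a·d/n = 31·37/198 = 5.7929; b·c/n = 101·29/198 = 14.7929
Stratum 3 (High): n = 472; a·d/n = 4·299/472 = 2.5339; b·c/n = 141·28/472 = 8.3644
OR_MH = (6.6957 + 5.7929 + 2.5339) / (45.1449 + 14.7929 + 8.3644) = 15.0225 / 68.3023 = 0.21994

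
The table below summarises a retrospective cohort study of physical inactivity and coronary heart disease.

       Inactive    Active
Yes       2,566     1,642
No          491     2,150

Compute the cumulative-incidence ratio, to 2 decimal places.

1.94

Reading the table with exposure as columns: a = 2566 (Inactive, case), b = 491 (Inactive, non-case), c = 1642 (Active, case), d = 2150.
Risk in exposed = 2566/3057 = 0.83939; risk in unexposed = 1642/3792 = 0.43302.
RR = 0.83939 / 0.43302 = 1.93846
The risk among the exposed is 1.94 times that among the unexposed.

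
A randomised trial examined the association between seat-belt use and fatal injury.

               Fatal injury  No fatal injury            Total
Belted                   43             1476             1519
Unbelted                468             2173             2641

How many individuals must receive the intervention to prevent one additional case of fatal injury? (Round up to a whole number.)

Risk in treated group = 43/1519 = 0.02831; risk in control = 468/2641 = 0.17721.
Absolute risk reduction = 0.17721 − 0.02831 = 0.14890
NNT = 1 / ARR = 1 / 0.14890 = 6.716 → round up → 7

7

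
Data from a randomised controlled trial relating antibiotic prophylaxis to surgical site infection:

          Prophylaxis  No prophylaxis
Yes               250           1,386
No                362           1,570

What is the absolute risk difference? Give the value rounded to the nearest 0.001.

Reading the table with exposure as columns: a = 250 (Prophylaxis, case), b = 362 (Prophylaxis, non-case), c = 1386 (No prophylaxis, case), d = 1570.
Risk in exposed = 250/612 = 0.408497; risk in unexposed = 1386/2956 = 0.468877.
Risk difference = 0.408497 − 0.468877 = -0.060380

-0.060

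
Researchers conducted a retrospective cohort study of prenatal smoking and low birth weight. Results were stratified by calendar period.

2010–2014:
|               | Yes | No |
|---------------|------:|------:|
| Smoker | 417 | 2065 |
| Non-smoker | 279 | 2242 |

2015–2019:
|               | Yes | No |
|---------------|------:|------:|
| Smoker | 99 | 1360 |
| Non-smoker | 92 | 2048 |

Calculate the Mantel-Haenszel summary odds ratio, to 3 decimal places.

1.622

OR_MH = Σ(aᵢdᵢ/nᵢ) / Σ(bᵢcᵢ/nᵢ), where nᵢ is the stratum total.
Stratum 1 (2010–2014): n = 5003; a·d/n = 417·2242/5003 = 186.8707; b·c/n = 2065·279/5003 = 115.1579
Stratum 2 (2015–2019): n = 3599; a·d/n = 99·2048/3599 = 56.3356; b·c/n = 1360·92/3599 = 34.7652
OR_MH = (186.8707 + 56.3356) / (115.1579 + 34.7652) = 243.2063 / 149.9231 = 1.62221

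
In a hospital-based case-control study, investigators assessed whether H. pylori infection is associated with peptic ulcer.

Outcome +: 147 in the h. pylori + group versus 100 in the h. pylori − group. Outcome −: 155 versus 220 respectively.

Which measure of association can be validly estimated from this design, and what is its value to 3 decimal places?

2.086

From the description: a = 147, b = 155, c = 100, d = 220.
This is a hospital-based case-control study: participants were sampled on outcome status, so risks in the source population cannot be estimated directly — relative risk is not valid here. The odds ratio is the appropriate measure.
OR = (a·d)/(b·c) = (147 × 220) / (155 × 100) = 32340 / 15500 = 2.08645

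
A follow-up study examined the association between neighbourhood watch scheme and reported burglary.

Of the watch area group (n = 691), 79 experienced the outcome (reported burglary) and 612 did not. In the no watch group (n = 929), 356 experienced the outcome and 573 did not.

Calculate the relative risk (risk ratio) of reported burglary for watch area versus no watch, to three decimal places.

0.298

From the description: a = 79, b = 612, c = 356, d = 573.
Risk in exposed = 79/691 = 0.11433; risk in unexposed = 356/929 = 0.38321.
RR = 0.11433 / 0.38321 = 0.29834
The risk is 70% lower among the exposed than among the unexposed.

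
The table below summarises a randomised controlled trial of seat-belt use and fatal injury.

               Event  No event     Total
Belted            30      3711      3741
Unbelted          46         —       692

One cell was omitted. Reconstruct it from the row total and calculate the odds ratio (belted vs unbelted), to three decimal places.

0.114

The missing cell is in the unexposed row: 692 − 46 = 646.
So a = 30, b = 3711, c = 46, d = 646.
OR = (a·d)/(b·c) = (30 × 646) / (3711 × 46) = 19380 / 170706 = 0.11353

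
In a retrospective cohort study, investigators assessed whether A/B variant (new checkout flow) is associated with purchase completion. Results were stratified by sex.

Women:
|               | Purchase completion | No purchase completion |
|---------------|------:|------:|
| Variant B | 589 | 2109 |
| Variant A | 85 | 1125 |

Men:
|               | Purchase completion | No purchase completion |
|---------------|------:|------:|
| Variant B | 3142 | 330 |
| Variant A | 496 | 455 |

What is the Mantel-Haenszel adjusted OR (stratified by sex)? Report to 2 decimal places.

5.95

OR_MH = Σ(aᵢdᵢ/nᵢ) / Σ(bᵢcᵢ/nᵢ), where nᵢ is the stratum total.
Stratum 1 (Women): n = 3908; a·d/n = 589·1125/3908 = 169.5560; b·c/n = 2109·85/3908 = 45.8713
Stratum 2 (Men): n = 4423; a·d/n = 3142·455/4423 = 323.2218; b·c/n = 330·496/4423 = 37.0066
OR_MH = (169.5560 + 323.2218) / (45.8713 + 37.0066) = 492.7778 / 82.8778 = 5.94583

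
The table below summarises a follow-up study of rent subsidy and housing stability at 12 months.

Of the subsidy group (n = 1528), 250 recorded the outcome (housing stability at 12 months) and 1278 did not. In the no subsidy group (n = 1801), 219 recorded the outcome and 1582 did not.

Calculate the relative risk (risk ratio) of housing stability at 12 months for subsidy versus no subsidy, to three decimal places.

1.346

From the description: a = 250, b = 1278, c = 219, d = 1582.
Risk in exposed = 250/1528 = 0.16361; risk in unexposed = 219/1801 = 0.12160.
RR = 0.16361 / 0.12160 = 1.34551
The risk among the exposed is 1.35 times that among the unexposed.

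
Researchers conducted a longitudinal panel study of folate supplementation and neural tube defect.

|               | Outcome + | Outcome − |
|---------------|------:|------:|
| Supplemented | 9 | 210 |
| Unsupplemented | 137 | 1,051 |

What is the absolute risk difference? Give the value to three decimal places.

-0.074

Cells: a = 9, b = 210, c = 137, d = 1051.
Risk in exposed = 9/219 = 0.041096; risk in unexposed = 137/1188 = 0.115320.
Risk difference = 0.041096 − 0.115320 = -0.074224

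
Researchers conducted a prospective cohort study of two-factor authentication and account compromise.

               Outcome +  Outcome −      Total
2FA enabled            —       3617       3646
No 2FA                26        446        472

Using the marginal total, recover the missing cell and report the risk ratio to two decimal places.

0.14

The missing cell is in the exposed row: 3646 − 3617 = 29.
So a = 29, b = 3617, c = 26, d = 446.
RR = [a/(a+b)] / [c/(c+d)] = (29/3646) / (26/472) = 0.00795/0.05508 = 0.14439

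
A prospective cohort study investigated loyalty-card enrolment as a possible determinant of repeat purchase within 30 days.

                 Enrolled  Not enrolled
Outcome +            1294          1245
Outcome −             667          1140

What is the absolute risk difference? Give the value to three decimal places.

0.138

Reading the table with exposure as columns: a = 1294 (Enrolled, case), b = 667 (Enrolled, non-case), c = 1245 (Not enrolled, case), d = 1140.
Risk in exposed = 1294/1961 = 0.659867; risk in unexposed = 1245/2385 = 0.522013.
Risk difference = 0.659867 − 0.522013 = 0.137855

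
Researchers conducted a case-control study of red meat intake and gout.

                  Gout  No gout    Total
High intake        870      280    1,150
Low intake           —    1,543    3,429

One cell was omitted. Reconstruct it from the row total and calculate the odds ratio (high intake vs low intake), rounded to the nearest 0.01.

2.54

The missing cell is in the unexposed row: 3429 − 1543 = 1886.
So a = 870, b = 280, c = 1886, d = 1543.
OR = (a·d)/(b·c) = (870 × 1543) / (280 × 1886) = 1342410 / 528080 = 2.54206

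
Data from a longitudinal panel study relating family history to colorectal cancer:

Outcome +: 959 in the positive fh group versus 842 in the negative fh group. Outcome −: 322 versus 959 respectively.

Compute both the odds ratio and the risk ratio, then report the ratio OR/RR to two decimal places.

2.12

From the description: a = 959, b = 322, c = 842, d = 959.
OR = (959·959)/(322·842) = 919681/271124 = 3.39210
Risk in exposed = 959/1281 = 0.74863; risk in unexposed = 842/1801 = 0.46752; RR = 1.60129
OR/RR = 3.39210 / 1.60129 = 2.11835
The outcome is not rare, so the OR lies further from 1 than the RR.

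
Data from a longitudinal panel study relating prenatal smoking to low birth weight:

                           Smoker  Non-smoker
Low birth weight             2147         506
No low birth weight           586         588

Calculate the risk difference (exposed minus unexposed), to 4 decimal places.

0.3231

Reading the table with exposure as columns: a = 2147 (Smoker, case), b = 586 (Smoker, non-case), c = 506 (Non-smoker, case), d = 588.
Risk in exposed = 2147/2733 = 0.785584; risk in unexposed = 506/1094 = 0.462523.
Risk difference = 0.785584 − 0.462523 = 0.323061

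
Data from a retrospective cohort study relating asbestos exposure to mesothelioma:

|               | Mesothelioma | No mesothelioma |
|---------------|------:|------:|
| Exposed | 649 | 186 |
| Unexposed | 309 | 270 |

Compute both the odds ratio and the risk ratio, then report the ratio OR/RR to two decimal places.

Cells: a = 649, b = 186, c = 309, d = 270.
OR = (649·270)/(186·309) = 175230/57474 = 3.04886
Risk in exposed = 649/835 = 0.77725; risk in unexposed = 309/579 = 0.53368; RR = 1.45639
OR/RR = 3.04886 / 1.45639 = 2.09343
The outcome is not rare, so the OR lies further from 1 than the RR.

2.09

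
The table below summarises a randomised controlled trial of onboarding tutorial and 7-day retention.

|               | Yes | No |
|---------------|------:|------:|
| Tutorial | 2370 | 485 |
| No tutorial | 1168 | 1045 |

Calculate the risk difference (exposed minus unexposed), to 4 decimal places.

Cells: a = 2370, b = 485, c = 1168, d = 1045.
Risk in exposed = 2370/2855 = 0.830123; risk in unexposed = 1168/2213 = 0.527790.
Risk difference = 0.830123 − 0.527790 = 0.302332

0.3023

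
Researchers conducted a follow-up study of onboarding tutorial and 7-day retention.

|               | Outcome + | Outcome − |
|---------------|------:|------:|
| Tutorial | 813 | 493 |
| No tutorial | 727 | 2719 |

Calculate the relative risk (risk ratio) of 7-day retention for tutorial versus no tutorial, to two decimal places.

Cells: a = 813, b = 493, c = 727, d = 2719.
Risk in exposed = 813/1306 = 0.62251; risk in unexposed = 727/3446 = 0.21097.
RR = 0.62251 / 0.21097 = 2.95072
The risk among the exposed is 2.95 times that among the unexposed.

2.95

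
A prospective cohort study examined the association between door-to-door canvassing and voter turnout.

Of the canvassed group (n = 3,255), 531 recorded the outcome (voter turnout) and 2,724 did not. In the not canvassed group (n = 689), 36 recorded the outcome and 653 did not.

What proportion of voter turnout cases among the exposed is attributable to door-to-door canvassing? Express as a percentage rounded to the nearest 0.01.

67.97

From the description: a = 531, b = 2724, c = 36, d = 653.
Risk in exposed = 531/3255 = 0.16313; risk in unexposed = 36/689 = 0.05225.
RR = 0.16313/0.05225 = 3.12220
AR% = (RR − 1)/RR × 100 = (3.12220 − 1)/3.12220 × 100 = 67.9713%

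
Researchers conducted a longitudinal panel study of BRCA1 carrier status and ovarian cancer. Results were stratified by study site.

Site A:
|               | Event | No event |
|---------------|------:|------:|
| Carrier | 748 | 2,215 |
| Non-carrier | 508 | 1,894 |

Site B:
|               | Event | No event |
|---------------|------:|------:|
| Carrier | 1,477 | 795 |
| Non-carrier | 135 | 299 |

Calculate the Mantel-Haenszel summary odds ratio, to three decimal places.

OR_MH = Σ(aᵢdᵢ/nᵢ) / Σ(bᵢcᵢ/nᵢ), where nᵢ is the stratum total.
Stratum 1 (Site A): n = 5365; a·d/n = 748·1894/5365 = 264.0656; b·c/n = 2215·508/5365 = 209.7335
Stratum 2 (Site B): n = 2706; a·d/n = 1477·299/2706 = 163.2014; b·c/n = 795·135/2706 = 39.6619
OR_MH = (264.0656 + 163.2014) / (209.7335 + 39.6619) = 427.2670 / 249.3953 = 1.71321

1.713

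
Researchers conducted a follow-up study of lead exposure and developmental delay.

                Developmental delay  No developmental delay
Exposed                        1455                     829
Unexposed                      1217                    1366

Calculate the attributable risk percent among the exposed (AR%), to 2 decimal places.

Cells: a = 1455, b = 829, c = 1217, d = 1366.
Risk in exposed = 1455/2284 = 0.63704; risk in unexposed = 1217/2583 = 0.47116.
RR = 0.63704/0.47116 = 1.35207
AR% = (RR − 1)/RR × 100 = (1.35207 − 1)/1.35207 × 100 = 26.0396%

26.04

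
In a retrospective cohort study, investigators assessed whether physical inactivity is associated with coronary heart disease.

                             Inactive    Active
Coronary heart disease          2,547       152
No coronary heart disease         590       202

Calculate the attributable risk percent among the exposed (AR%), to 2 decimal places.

Reading the table with exposure as columns: a = 2547 (Inactive, case), b = 590 (Inactive, non-case), c = 152 (Active, case), d = 202.
Risk in exposed = 2547/3137 = 0.81192; risk in unexposed = 152/354 = 0.42938.
RR = 0.81192/0.42938 = 1.89092
AR% = (RR − 1)/RR × 100 = (1.89092 − 1)/1.89092 × 100 = 47.1158%

47.12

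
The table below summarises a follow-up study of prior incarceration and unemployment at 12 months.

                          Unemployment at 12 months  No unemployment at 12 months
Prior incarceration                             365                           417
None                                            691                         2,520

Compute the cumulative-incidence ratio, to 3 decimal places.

Cells: a = 365, b = 417, c = 691, d = 2520.
Risk in exposed = 365/782 = 0.46675; risk in unexposed = 691/3211 = 0.21520.
RR = 0.46675 / 0.21520 = 2.16894
The risk among the exposed is 2.17 times that among the unexposed.

2.169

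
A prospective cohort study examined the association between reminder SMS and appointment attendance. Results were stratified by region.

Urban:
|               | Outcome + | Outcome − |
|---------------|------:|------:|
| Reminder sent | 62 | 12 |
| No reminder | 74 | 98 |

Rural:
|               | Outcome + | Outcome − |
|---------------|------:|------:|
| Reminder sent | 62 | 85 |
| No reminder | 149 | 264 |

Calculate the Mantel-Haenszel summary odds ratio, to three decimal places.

OR_MH = Σ(aᵢdᵢ/nᵢ) / Σ(bᵢcᵢ/nᵢ), where nᵢ is the stratum total.
Stratum 1 (Urban): n = 246; a·d/n = 62·98/246 = 24.6992; b·c/n = 12·74/246 = 3.6098
Stratum 2 (Rural): n = 560; a·d/n = 62·264/560 = 29.2286; b·c/n = 85·149/560 = 22.6161
OR_MH = (24.6992 + 29.2286) / (3.6098 + 22.6161) = 53.9278 / 26.2258 = 2.05628

2.056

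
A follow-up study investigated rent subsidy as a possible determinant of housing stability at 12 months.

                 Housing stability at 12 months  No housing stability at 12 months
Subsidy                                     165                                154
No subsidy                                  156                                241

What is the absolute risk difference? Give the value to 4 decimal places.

Cells: a = 165, b = 154, c = 156, d = 241.
Risk in exposed = 165/319 = 0.517241; risk in unexposed = 156/397 = 0.392947.
Risk difference = 0.517241 − 0.392947 = 0.124294

0.1243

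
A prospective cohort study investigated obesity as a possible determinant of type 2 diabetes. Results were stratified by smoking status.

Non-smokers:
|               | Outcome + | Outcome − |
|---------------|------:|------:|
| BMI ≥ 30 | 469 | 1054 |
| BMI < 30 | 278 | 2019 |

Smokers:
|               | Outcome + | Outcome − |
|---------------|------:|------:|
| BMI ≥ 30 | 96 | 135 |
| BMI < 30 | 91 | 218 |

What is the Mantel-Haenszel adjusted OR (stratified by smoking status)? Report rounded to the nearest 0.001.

2.882

OR_MH = Σ(aᵢdᵢ/nᵢ) / Σ(bᵢcᵢ/nᵢ), where nᵢ is the stratum total.
Stratum 1 (Non-smokers): n = 3820; a·d/n = 469·2019/3820 = 247.8825; b·c/n = 1054·278/3820 = 76.7047
Stratum 2 (Smokers): n = 540; a·d/n = 96·218/540 = 38.7556; b·c/n = 135·91/540 = 22.7500
OR_MH = (247.8825 + 38.7556) / (76.7047 + 22.7500) = 286.6380 / 99.4547 = 2.88210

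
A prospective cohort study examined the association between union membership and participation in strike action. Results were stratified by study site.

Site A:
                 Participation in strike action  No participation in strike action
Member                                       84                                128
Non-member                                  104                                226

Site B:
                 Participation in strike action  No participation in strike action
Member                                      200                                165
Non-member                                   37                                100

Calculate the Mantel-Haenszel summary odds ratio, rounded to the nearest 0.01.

2.04

OR_MH = Σ(aᵢdᵢ/nᵢ) / Σ(bᵢcᵢ/nᵢ), where nᵢ is the stratum total.
Stratum 1 (Site A): n = 542; a·d/n = 84·226/542 = 35.0258; b·c/n = 128·104/542 = 24.5609
Stratum 2 (Site B): n = 502; a·d/n = 200·100/502 = 39.8406; b·c/n = 165·37/502 = 12.1614
OR_MH = (35.0258 + 39.8406) / (24.5609 + 12.1614) = 74.8665 / 36.7222 = 2.03872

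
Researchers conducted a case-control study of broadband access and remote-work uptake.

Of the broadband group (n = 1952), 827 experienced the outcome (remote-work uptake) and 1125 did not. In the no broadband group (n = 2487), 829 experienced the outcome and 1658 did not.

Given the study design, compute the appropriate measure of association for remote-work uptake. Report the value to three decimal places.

From the description: a = 827, b = 1125, c = 829, d = 1658.
This is a case-control study: participants were sampled on outcome status, so risks in the source population cannot be estimated directly — relative risk is not valid here. The odds ratio is the appropriate measure.
OR = (a·d)/(b·c) = (827 × 1658) / (1125 × 829) = 1371166 / 932625 = 1.47022

1.470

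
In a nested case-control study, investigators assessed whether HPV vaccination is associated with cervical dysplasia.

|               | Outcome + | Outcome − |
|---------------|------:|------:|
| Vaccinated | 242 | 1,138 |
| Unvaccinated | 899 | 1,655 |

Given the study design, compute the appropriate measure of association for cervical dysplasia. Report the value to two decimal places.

Cells: a = 242, b = 1138, c = 899, d = 1655.
This is a nested case-control study: participants were sampled on outcome status, so risks in the source population cannot be estimated directly — relative risk is not valid here. The odds ratio is the appropriate measure.
OR = (a·d)/(b·c) = (242 × 1655) / (1138 × 899) = 400510 / 1023062 = 0.39148

0.39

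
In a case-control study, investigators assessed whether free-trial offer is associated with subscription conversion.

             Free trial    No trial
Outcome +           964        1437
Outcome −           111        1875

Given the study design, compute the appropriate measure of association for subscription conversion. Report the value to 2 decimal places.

Reading the table with exposure as columns: a = 964 (Free trial, case), b = 111 (Free trial, non-case), c = 1437 (No trial, case), d = 1875.
This is a case-control study: participants were sampled on outcome status, so risks in the source population cannot be estimated directly — relative risk is not valid here. The odds ratio is the appropriate measure.
OR = (a·d)/(b·c) = (964 × 1875) / (111 × 1437) = 1807500 / 159507 = 11.33179

11.33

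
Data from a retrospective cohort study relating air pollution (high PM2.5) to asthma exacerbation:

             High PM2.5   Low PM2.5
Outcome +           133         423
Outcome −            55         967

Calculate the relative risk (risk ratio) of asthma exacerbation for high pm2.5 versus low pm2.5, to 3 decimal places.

2.325

Reading the table with exposure as columns: a = 133 (High PM2.5, case), b = 55 (High PM2.5, non-case), c = 423 (Low PM2.5, case), d = 967.
Risk in exposed = 133/188 = 0.70745; risk in unexposed = 423/1390 = 0.30432.
RR = 0.70745 / 0.30432 = 2.32471
The risk among the exposed is 2.32 times that among the unexposed.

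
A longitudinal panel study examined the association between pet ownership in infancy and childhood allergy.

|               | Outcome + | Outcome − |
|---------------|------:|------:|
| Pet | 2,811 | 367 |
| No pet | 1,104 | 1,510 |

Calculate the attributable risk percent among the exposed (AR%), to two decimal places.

52.25

Cells: a = 2811, b = 367, c = 1104, d = 1510.
Risk in exposed = 2811/3178 = 0.88452; risk in unexposed = 1104/2614 = 0.42234.
RR = 0.88452/0.42234 = 2.09432
AR% = (RR − 1)/RR × 100 = (2.09432 − 1)/2.09432 × 100 = 52.2519%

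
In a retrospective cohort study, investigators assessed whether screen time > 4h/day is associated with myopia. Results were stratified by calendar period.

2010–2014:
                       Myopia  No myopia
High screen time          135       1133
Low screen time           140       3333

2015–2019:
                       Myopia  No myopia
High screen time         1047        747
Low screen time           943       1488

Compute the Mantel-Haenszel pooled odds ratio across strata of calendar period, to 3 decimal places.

2.316

OR_MH = Σ(aᵢdᵢ/nᵢ) / Σ(bᵢcᵢ/nᵢ), where nᵢ is the stratum total.
Stratum 1 (2010–2014): n = 4741; a·d/n = 135·3333/4741 = 94.9072; b·c/n = 1133·140/4741 = 33.4571
Stratum 2 (2015–2019): n = 4225; a·d/n = 1047·1488/4225 = 368.7422; b·c/n = 747·943/4225 = 166.7269
OR_MH = (94.9072 + 368.7422) / (33.4571 + 166.7269) = 463.6494 / 200.1839 = 2.31612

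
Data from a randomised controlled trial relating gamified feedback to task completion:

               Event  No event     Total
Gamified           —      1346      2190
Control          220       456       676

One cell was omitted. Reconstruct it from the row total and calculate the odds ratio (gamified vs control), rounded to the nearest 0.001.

The missing cell is in the exposed row: 2190 − 1346 = 844.
So a = 844, b = 1346, c = 220, d = 456.
OR = (a·d)/(b·c) = (844 × 456) / (1346 × 220) = 384864 / 296120 = 1.29969

1.300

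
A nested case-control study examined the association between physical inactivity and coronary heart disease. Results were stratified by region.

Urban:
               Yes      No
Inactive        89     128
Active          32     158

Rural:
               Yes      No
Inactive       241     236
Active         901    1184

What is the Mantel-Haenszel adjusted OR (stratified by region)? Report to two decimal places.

1.57

OR_MH = Σ(aᵢdᵢ/nᵢ) / Σ(bᵢcᵢ/nᵢ), where nᵢ is the stratum total.
Stratum 1 (Urban): n = 407; a·d/n = 89·158/407 = 34.5504; b·c/n = 128·32/407 = 10.0639
Stratum 2 (Rural): n = 2562; a·d/n = 241·1184/2562 = 111.3755; b·c/n = 236·901/2562 = 82.9961
OR_MH = (34.5504 + 111.3755) / (10.0639 + 82.9961) = 145.9259 / 93.0600 = 1.56808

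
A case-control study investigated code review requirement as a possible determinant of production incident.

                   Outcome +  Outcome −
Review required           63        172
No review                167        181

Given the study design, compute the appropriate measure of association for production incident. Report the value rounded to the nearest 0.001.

Cells: a = 63, b = 172, c = 167, d = 181.
This is a case-control study: participants were sampled on outcome status, so risks in the source population cannot be estimated directly — relative risk is not valid here. The odds ratio is the appropriate measure.
OR = (a·d)/(b·c) = (63 × 181) / (172 × 167) = 11403 / 28724 = 0.39699

0.397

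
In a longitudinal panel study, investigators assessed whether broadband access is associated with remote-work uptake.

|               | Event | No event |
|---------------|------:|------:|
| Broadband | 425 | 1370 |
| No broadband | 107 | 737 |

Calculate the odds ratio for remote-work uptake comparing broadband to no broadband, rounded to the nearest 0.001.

Cells: a = 425, b = 1370, c = 107, d = 737.
OR = (a·d)/(b·c) = (425 × 737) / (1370 × 107) = 313225 / 146590 = 2.13674
The odds of remote-work uptake are about 2.14 times as high in the broadband group.

2.137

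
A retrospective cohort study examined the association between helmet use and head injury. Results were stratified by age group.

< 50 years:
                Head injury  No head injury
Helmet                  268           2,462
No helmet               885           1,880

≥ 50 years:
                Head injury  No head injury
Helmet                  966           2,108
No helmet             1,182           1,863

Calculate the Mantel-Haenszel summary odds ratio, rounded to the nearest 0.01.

0.48

OR_MH = Σ(aᵢdᵢ/nᵢ) / Σ(bᵢcᵢ/nᵢ), where nᵢ is the stratum total.
Stratum 1 (< 50 years): n = 5495; a·d/n = 268·1880/5495 = 91.6906; b·c/n = 2462·885/5495 = 396.5187
Stratum 2 (≥ 50 years): n = 6119; a·d/n = 966·1863/6119 = 294.1098; b·c/n = 2108·1182/6119 = 407.1999
OR_MH = (91.6906 + 294.1098) / (396.5187 + 407.1999) = 385.8004 / 803.7185 = 0.48002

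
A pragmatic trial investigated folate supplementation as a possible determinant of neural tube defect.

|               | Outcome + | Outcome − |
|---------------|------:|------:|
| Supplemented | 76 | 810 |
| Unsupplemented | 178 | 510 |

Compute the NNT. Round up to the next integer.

Risk in treated group = 76/886 = 0.08578; risk in control = 178/688 = 0.25872.
Absolute risk reduction = 0.25872 − 0.08578 = 0.17294
NNT = 1 / ARR = 1 / 0.17294 = 5.782 → round up → 6

6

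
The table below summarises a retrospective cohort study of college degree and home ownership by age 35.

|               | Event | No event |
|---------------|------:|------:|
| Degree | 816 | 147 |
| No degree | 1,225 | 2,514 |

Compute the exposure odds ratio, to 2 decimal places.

11.39

Cells: a = 816, b = 147, c = 1225, d = 2514.
OR = (a·d)/(b·c) = (816 × 2514) / (147 × 1225) = 2051424 / 180075 = 11.39205
The odds of home ownership by age 35 are about 11.39 times as high in the degree group.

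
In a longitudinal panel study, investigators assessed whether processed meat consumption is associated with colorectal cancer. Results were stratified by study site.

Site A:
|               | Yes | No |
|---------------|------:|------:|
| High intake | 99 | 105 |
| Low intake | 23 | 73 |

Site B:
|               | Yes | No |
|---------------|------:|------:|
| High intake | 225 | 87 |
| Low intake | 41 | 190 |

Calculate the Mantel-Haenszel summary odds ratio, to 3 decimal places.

OR_MH = Σ(aᵢdᵢ/nᵢ) / Σ(bᵢcᵢ/nᵢ), where nᵢ is the stratum total.
Stratum 1 (Site A): n = 300; a·d/n = 99·73/300 = 24.0900; b·c/n = 105·23/300 = 8.0500
Stratum 2 (Site B): n = 543; a·d/n = 225·190/543 = 78.7293; b·c/n = 87·41/543 = 6.5691
OR_MH = (24.0900 + 78.7293) / (8.0500 + 6.5691) = 102.8193 / 14.6191 = 7.03323

7.033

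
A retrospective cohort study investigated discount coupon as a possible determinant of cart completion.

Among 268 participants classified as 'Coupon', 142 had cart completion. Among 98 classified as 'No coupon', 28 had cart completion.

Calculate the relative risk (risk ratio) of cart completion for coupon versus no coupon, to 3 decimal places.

1.854

From the description: a = 142, b = 126, c = 28, d = 70.
Risk in exposed = 142/268 = 0.52985; risk in unexposed = 28/98 = 0.28571.
RR = 0.52985 / 0.28571 = 1.85448
The risk among the exposed is 1.85 times that among the unexposed.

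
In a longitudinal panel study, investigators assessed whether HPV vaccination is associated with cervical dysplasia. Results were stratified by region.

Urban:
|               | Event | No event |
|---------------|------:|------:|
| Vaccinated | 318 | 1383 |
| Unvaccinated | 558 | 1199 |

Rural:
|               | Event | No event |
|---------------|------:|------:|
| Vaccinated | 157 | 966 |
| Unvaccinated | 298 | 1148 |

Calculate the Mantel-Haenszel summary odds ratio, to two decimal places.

0.54

OR_MH = Σ(aᵢdᵢ/nᵢ) / Σ(bᵢcᵢ/nᵢ), where nᵢ is the stratum total.
Stratum 1 (Urban): n = 3458; a·d/n = 318·1199/3458 = 110.2608; b·c/n = 1383·558/3458 = 223.1677
Stratum 2 (Rural): n = 2569; a·d/n = 157·1148/2569 = 70.1580; b·c/n = 966·298/2569 = 112.0545
OR_MH = (110.2608 + 70.1580) / (223.1677 + 112.0545) = 180.4189 / 335.2222 = 0.53821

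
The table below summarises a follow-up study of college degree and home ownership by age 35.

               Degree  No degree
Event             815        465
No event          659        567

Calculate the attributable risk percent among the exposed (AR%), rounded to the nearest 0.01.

18.51

Reading the table with exposure as columns: a = 815 (Degree, case), b = 659 (Degree, non-case), c = 465 (No degree, case), d = 567.
Risk in exposed = 815/1474 = 0.55292; risk in unexposed = 465/1032 = 0.45058.
RR = 0.55292/0.45058 = 1.22712
AR% = (RR − 1)/RR × 100 = (1.22712 − 1)/1.22712 × 100 = 18.5083%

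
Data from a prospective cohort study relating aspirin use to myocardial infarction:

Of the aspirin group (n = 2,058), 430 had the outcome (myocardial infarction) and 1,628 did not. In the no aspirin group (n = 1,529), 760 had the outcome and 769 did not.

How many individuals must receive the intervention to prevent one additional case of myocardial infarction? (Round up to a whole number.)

Risk in treated group = 430/2058 = 0.20894; risk in control = 760/1529 = 0.49706.
Absolute risk reduction = 0.49706 − 0.20894 = 0.28812
NNT = 1 / ARR = 1 / 0.28812 = 3.471 → round up → 4

4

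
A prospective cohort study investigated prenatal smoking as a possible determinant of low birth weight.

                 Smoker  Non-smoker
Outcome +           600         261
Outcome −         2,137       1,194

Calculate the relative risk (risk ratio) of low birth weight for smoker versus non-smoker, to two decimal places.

1.22

Reading the table with exposure as columns: a = 600 (Smoker, case), b = 2137 (Smoker, non-case), c = 261 (Non-smoker, case), d = 1194.
Risk in exposed = 600/2737 = 0.21922; risk in unexposed = 261/1455 = 0.17938.
RR = 0.21922 / 0.17938 = 1.22208
The risk among the exposed is 1.22 times that among the unexposed.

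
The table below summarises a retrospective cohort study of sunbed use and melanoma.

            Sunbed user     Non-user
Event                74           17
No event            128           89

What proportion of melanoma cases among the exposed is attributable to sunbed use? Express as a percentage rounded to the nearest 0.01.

56.22

Reading the table with exposure as columns: a = 74 (Sunbed user, case), b = 128 (Sunbed user, non-case), c = 17 (Non-user, case), d = 89.
Risk in exposed = 74/202 = 0.36634; risk in unexposed = 17/106 = 0.16038.
RR = 0.36634/0.16038 = 2.28422
AR% = (RR − 1)/RR × 100 = (2.28422 − 1)/2.28422 × 100 = 56.2213%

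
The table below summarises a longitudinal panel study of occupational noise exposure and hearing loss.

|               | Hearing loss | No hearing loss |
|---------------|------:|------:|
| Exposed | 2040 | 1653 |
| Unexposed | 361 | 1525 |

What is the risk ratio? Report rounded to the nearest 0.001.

2.886

Cells: a = 2040, b = 1653, c = 361, d = 1525.
Risk in exposed = 2040/3693 = 0.55240; risk in unexposed = 361/1886 = 0.19141.
RR = 0.55240 / 0.19141 = 2.88593
The risk among the exposed is 2.89 times that among the unexposed.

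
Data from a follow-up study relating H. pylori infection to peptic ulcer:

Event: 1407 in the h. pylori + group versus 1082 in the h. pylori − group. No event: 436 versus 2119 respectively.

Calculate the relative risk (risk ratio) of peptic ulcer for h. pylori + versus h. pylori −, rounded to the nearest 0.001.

2.259

From the description: a = 1407, b = 436, c = 1082, d = 2119.
Risk in exposed = 1407/1843 = 0.76343; risk in unexposed = 1082/3201 = 0.33802.
RR = 0.76343 / 0.33802 = 2.25854
The risk among the exposed is 2.26 times that among the unexposed.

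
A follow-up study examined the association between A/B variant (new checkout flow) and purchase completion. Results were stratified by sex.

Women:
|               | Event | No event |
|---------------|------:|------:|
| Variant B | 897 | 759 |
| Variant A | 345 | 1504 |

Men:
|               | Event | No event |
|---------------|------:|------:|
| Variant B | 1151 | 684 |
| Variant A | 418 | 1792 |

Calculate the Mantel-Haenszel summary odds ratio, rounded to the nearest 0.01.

OR_MH = Σ(aᵢdᵢ/nᵢ) / Σ(bᵢcᵢ/nᵢ), where nᵢ is the stratum total.
Stratum 1 (Women): n = 3505; a·d/n = 897·1504/3505 = 384.9039; b·c/n = 759·345/3505 = 74.7090
Stratum 2 (Men): n = 4045; a·d/n = 1151·1792/4045 = 509.9115; b·c/n = 684·418/4045 = 70.6828
OR_MH = (384.9039 + 509.9115) / (74.7090 + 70.6828) = 894.8153 / 145.3918 = 6.15451

6.15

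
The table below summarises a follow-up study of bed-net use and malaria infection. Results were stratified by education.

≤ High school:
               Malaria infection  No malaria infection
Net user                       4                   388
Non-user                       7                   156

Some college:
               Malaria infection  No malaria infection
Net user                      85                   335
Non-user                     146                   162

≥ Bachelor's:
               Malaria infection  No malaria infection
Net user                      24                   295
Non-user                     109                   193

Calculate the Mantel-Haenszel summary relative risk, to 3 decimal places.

RR_MH = Σ(aᵢ·n₀ᵢ/nᵢ) / Σ(cᵢ·n₁ᵢ/nᵢ), with n₁ᵢ = aᵢ+bᵢ (exposed), n₀ᵢ = cᵢ+dᵢ (unexposed), nᵢ = n₁ᵢ+n₀ᵢ.
Stratum 1 (≤ High school): n₁ = 392, n₀ = 163, n = 555; a·n₀/n = 4·163/555 = 1.1748; c·n₁/n = 7·392/555 = 4.9441
Stratum 2 (Some college): n₁ = 420, n₀ = 308, n = 728; a·n₀/n = 85·308/728 = 35.9615; c·n₁/n = 146·420/728 = 84.2308
Stratum 3 (≥ Bachelor's): n₁ = 319, n₀ = 302, n = 621; a·n₀/n = 24·302/621 = 11.6715; c·n₁/n = 109·319/621 = 55.9919
RR_MH = (1.1748 + 35.9615 + 11.6715) / (4.9441 + 84.2308 + 55.9919) = 48.8078 / 145.1669 = 0.33622

0.336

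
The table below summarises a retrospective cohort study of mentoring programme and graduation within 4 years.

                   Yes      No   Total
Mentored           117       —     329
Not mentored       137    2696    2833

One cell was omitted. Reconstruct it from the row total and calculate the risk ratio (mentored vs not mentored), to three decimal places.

The missing cell is in the exposed row: 329 − 117 = 212.
So a = 117, b = 212, c = 137, d = 2696.
RR = [a/(a+b)] / [c/(c+d)] = (117/329) / (137/2833) = 0.35562/0.04836 = 7.35387

7.354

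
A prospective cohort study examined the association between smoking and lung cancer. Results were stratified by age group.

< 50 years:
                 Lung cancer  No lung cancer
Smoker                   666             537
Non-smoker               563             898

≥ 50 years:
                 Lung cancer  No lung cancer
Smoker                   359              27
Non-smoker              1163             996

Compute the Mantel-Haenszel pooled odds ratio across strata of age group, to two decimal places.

OR_MH = Σ(aᵢdᵢ/nᵢ) / Σ(bᵢcᵢ/nᵢ), where nᵢ is the stratum total.
Stratum 1 (< 50 years): n = 2664; a·d/n = 666·898/2664 = 224.5000; b·c/n = 537·563/2664 = 113.4876
Stratum 2 (≥ 50 years): n = 2545; a·d/n = 359·996/2545 = 140.4967; b·c/n = 27·1163/2545 = 12.3383
OR_MH = (224.5000 + 140.4967) / (113.4876 + 12.3383) = 364.9967 / 125.8259 = 2.90081

2.90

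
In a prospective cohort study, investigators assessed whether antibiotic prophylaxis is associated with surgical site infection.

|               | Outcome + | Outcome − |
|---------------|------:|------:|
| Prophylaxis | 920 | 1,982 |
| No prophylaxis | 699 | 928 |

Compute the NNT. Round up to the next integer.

Risk in treated group = 920/2902 = 0.31702; risk in control = 699/1627 = 0.42963.
Absolute risk reduction = 0.42963 − 0.31702 = 0.11260
NNT = 1 / ARR = 1 / 0.11260 = 8.881 → round up → 9

9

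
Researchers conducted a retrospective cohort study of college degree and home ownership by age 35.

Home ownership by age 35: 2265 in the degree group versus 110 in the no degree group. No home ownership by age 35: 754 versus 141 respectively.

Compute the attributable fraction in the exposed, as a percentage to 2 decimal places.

41.59

From the description: a = 2265, b = 754, c = 110, d = 141.
Risk in exposed = 2265/3019 = 0.75025; risk in unexposed = 110/251 = 0.43825.
RR = 0.75025/0.43825 = 1.71193
AR% = (RR − 1)/RR × 100 = (1.71193 − 1)/1.71193 × 100 = 41.5864%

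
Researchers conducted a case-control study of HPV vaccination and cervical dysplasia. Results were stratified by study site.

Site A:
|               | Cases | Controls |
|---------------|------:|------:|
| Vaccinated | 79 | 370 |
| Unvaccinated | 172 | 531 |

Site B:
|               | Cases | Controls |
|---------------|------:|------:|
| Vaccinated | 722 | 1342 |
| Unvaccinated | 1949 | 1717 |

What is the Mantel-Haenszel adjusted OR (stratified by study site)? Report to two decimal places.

OR_MH = Σ(aᵢdᵢ/nᵢ) / Σ(bᵢcᵢ/nᵢ), where nᵢ is the stratum total.
Stratum 1 (Site A): n = 1152; a·d/n = 79·531/1152 = 36.4141; b·c/n = 370·172/1152 = 55.2431
Stratum 2 (Site B): n = 5730; a·d/n = 722·1717/5730 = 216.3480; b·c/n = 1342·1949/5730 = 456.4674
OR_MH = (36.4141 + 216.3480) / (55.2431 + 456.4674) = 252.7621 / 511.7104 = 0.49396

0.49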